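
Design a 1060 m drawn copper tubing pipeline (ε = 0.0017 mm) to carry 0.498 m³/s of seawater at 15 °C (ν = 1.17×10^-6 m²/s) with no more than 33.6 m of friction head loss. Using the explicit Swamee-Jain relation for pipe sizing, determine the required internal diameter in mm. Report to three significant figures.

Swamee-Jain (Type III): D = 0.66·[ε^1.25·(LQ²/(gh_f))^4.75 + ν·Q^9.4·(L/(gh_f))^5.2]^0.04
LQ²/(gh_f) = 0.7975; L/(gh_f) = 3.216
Term 1 = ε^1.25·(…)^4.75 = 2.10×10^-8; Term 2 = ν·Q^9.4·(…)^5.2 = 7.25×10^-7
D = 0.66·(2.10×10^-8 + 7.25×10^-7)^0.04 = 0.3754 m = 375 mm
Check: V = 4.50 m/s, Re = 1.44×10^6, f = 0.01106, h_f = 32.3 m ≈ 33.6 m ✓

D ≈ 375 mm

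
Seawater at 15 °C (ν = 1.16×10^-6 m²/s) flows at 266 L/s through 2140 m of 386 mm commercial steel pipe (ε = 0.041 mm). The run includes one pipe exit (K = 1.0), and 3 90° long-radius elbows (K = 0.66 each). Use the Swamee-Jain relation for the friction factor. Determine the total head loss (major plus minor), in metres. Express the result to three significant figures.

H_L ≈ 21.1 m

V = 4Q/(πD²) = 2.273 m/s; V²/2g = 0.2634 m
Re = 7.56×10^5, ε/D = 1.06×10^-4 → f = 0.01393 (Swamee-Jain)
Major: h_f = f(L/D)·V²/2g = 0.01393·5544·0.2634 = 20.34 m
Minor: ΣK = 2.98; h_m = ΣK·V²/2g = 0.7848 m
Total H_L = 20.34 + 0.7848 = 21.13 m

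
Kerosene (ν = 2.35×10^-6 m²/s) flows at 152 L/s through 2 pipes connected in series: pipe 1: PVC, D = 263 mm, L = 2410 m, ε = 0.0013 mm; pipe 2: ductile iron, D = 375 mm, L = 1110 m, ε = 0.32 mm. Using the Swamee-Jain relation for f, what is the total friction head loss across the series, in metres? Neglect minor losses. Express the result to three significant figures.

Pipe 1: V = 2.798 m/s, Re = 3.13×10^5, ε/D = 4.94×10^-6, f = 0.01432, h_1 = f(L/D)V²/2g = 52.36 m
Pipe 2: V = 1.376 m/s, Re = 2.20×10^5, ε/D = 8.53×10^-4, f = 0.02047, h_2 = f(L/D)V²/2g = 5.849 m
Series → Q common, losses add: H = Σh = 58.20 m

H ≈ 58.2 m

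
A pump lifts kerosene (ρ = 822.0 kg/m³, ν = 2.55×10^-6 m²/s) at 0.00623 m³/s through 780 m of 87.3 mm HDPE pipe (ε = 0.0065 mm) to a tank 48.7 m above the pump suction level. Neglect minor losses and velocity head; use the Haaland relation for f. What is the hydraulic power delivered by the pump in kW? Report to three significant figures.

P_hyd ≈ 3.01 kW

V = 4Q/(πD²) = 1.041 m/s; Re = 3.56×10^4; ε/D = 7.45×10^-5; f = 0.02255
h_f = f(L/D)V²/2g = 11.12 m
Total head H = z + h_f = 48.7 + 11.12 = 59.82 m
P_hyd = ρgQH = 822.0·9.81·0.00623·59.82 = 3.005 kW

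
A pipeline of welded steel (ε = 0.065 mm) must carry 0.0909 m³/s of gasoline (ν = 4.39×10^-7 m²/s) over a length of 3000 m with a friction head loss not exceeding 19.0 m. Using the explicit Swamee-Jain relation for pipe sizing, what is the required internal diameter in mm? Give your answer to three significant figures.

Swamee-Jain (Type III): D = 0.66·[ε^1.25·(LQ²/(gh_f))^4.75 + ν·Q^9.4·(L/(gh_f))^5.2]^0.04
LQ²/(gh_f) = 0.1330; L/(gh_f) = 16.10
Term 1 = ε^1.25·(…)^4.75 = 4.02×10^-10; Term 2 = ν·Q^9.4·(…)^5.2 = 1.34×10^-10
D = 0.66·(4.02×10^-10 + 1.34×10^-10)^0.04 = 0.2810 m = 281 mm
Check: V = 1.47 m/s, Re = 9.38×10^5, f = 0.01515, h_f = 17.7 m ≈ 19.0 m ✓

D ≈ 281 mm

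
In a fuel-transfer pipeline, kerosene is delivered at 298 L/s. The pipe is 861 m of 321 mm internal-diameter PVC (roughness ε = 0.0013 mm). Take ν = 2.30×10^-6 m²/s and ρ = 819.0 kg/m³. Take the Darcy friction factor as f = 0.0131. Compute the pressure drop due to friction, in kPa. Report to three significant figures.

Δp ≈ 195 kPa

V = 4Q/(πD²) = 4·0.298/(π·0.321²) = 3.682 m/s
h_f = f(L/D)V²/(2g) = 0.01310·(861/0.321)·3.682²/(2·9.81) = 24.28 m
Δp = ρg·h_f = 819.0·9.81·24.28 = 195.1 kPa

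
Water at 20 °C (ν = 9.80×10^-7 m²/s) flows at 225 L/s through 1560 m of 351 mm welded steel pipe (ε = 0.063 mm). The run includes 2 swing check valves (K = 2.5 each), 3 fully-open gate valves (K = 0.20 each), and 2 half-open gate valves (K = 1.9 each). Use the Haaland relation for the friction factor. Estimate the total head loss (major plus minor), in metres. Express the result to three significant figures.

V = 4Q/(πD²) = 2.325 m/s; V²/2g = 0.2756 m
Re = 8.33×10^5, ε/D = 1.79×10^-4 → f = 0.01452 (Haaland)
Major: h_f = f(L/D)·V²/2g = 0.01452·4444·0.2756 = 17.79 m
Minor: ΣK = 9.40; h_m = ΣK·V²/2g = 2.591 m
Total H_L = 17.79 + 2.591 = 20.38 m

H_L ≈ 20.4 m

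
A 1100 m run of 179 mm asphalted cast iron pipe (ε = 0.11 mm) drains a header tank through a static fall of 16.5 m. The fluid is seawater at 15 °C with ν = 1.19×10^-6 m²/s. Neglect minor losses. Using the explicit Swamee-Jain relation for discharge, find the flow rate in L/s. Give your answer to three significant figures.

Swamee-Jain (Type II): Q = -0.965·√(gD⁵h_f/L)·ln[ε/(3.7D) + √(3.17ν²L/(gD³h_f))]
√(gD⁵h_f/L) = √(9.81·0.179⁵·16.5/1100) = 0.005200
ε/(3.7D) = 1.66×10^-4; √(3.17ν²L/(gD³h_f)) = 7.29×10^-5
Q = -0.965·0.005200·ln(2.390×10^-4) = 0.04185 m³/s
Check: V = 1.66 m/s, Re = 2.50×10^5, f = 0.01919, h_f = 16.6 m ≈ 16.5 m ✓

Q ≈ 41.8 L/s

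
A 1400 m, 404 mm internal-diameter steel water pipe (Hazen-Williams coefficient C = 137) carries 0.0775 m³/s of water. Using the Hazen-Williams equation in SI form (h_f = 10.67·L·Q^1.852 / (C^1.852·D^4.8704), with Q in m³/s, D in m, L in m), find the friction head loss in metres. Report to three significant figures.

h_f = 10.67·1400·0.0775^1.852 / (137^1.852·0.404^4.8704) = 1.194 m

h_f ≈ 1.19 m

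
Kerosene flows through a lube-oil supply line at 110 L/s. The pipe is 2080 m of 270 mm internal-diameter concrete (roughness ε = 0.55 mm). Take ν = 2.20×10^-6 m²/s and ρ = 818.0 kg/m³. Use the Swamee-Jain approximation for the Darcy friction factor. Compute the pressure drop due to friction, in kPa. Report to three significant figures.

V = 4Q/(πD²) = 4·0.110/(π·0.270²) = 1.921 m/s
Re = VD/ν = 1.921·0.270/2.20×10^-6 = 2.36×10^5 → turbulent
ε/D = 0.55/270 = 0.00204
Swamee-Jain: f = 0.02445
h_f = f(L/D)V²/(2g) = 0.02445·(2080/0.270)·1.921²/(2·9.81) = 35.44 m
Δp = ρg·h_f = 818.0·9.81·35.44 = 284.4 kPa

Δp ≈ 284 kPa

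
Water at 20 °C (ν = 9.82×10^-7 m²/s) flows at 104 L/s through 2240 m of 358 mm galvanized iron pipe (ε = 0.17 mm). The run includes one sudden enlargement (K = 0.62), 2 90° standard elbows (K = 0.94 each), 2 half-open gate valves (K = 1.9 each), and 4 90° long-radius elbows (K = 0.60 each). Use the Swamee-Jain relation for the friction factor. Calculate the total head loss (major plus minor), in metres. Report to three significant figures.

V = 4Q/(πD²) = 1.033 m/s; V²/2g = 0.05441 m
Re = 3.77×10^5, ε/D = 4.75×10^-4 → f = 0.01790 (Swamee-Jain)
Major: h_f = f(L/D)·V²/2g = 0.01790·6257·0.05441 = 6.095 m
Minor: ΣK = 8.70; h_m = ΣK·V²/2g = 0.4733 m
Total H_L = 6.095 + 0.4733 = 6.569 m

H_L ≈ 6.57 m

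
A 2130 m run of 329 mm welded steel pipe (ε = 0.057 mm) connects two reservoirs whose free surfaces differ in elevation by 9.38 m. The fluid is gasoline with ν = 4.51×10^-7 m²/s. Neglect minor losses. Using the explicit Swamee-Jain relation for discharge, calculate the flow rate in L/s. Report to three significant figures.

Q ≈ 120 L/s

Swamee-Jain (Type II): Q = -0.965·√(gD⁵h_f/L)·ln[ε/(3.7D) + √(3.17ν²L/(gD³h_f))]
√(gD⁵h_f/L) = √(9.81·0.329⁵·9.38/2130) = 0.01290
ε/(3.7D) = 4.68×10^-5; √(3.17ν²L/(gD³h_f)) = 2.05×10^-5
Q = -0.965·0.01290·ln(6.730×10^-5) = 0.1196 m³/s
Check: V = 1.41 m/s, Re = 1.03×10^6, f = 0.01444, h_f = 9.44 m ≈ 9.38 m ✓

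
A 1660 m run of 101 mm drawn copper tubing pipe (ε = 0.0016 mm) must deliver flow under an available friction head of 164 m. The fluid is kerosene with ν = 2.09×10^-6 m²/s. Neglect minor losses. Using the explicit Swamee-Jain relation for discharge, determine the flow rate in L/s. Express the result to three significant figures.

Q ≈ 27.8 L/s

Swamee-Jain (Type II): Q = -0.965·√(gD⁵h_f/L)·ln[ε/(3.7D) + √(3.17ν²L/(gD³h_f))]
√(gD⁵h_f/L) = √(9.81·0.101⁵·164/1660) = 0.003192
ε/(3.7D) = 4.28×10^-6; √(3.17ν²L/(gD³h_f)) = 1.18×10^-4
Q = -0.965·0.003192·ln(1.220×10^-4) = 0.02775 m³/s
Check: V = 3.46 m/s, Re = 1.67×10^5, f = 0.01622, h_f = 163 m ≈ 164 m ✓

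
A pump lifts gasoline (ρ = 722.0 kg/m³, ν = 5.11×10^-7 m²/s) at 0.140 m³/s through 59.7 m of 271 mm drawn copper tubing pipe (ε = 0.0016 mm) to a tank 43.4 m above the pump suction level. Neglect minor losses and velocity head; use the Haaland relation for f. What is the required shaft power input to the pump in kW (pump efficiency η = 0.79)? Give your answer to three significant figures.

P_shaft ≈ 55.4 kW

V = 4Q/(πD²) = 2.427 m/s; Re = 1.29×10^6; ε/D = 5.90×10^-6; f = 0.01123
h_f = f(L/D)V²/2g = 0.7430 m
Total head H = z + h_f = 43.4 + 0.7430 = 44.14 m
P_hyd = ρgQH = 722.0·9.81·0.140·44.14 = 43.77 kW
P_shaft = P_hyd/η = 43.77/0.79 = 55.41 kW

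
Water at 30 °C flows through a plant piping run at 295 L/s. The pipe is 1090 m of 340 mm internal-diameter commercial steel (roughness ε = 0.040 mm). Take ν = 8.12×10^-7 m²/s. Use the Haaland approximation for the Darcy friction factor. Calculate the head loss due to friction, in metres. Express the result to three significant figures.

h_f ≈ 22.9 m

V = 4Q/(πD²) = 4·0.295/(π·0.340²) = 3.249 m/s
Re = VD/ν = 3.249·0.340/8.12×10^-7 = 1.36×10^6 → turbulent
ε/D = 0.040/340 = 1.18×10^-4
Haaland: f = 0.01330
h_f = f(L/D)V²/(2g) = 0.01330·(1090/0.340)·3.249²/(2·9.81) = 22.95 m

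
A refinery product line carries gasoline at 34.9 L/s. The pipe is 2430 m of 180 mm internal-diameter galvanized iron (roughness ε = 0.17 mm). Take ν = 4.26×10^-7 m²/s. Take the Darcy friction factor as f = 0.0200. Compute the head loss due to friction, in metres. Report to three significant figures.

V = 4Q/(πD²) = 4·0.0349/(π·0.180²) = 1.371 m/s
h_f = f(L/D)V²/(2g) = 0.02000·(2430/0.180)·1.371²/(2·9.81) = 25.88 m

h_f ≈ 25.9 m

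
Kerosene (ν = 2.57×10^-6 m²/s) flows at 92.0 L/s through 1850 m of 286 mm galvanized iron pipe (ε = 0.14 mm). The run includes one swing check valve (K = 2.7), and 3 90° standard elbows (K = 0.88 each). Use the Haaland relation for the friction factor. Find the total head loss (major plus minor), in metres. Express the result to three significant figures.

V = 4Q/(πD²) = 1.432 m/s; V²/2g = 0.1045 m
Re = 1.59×10^5, ε/D = 4.90×10^-4 → f = 0.01898 (Haaland)
Major: h_f = f(L/D)·V²/2g = 0.01898·6469·0.1045 = 12.83 m
Minor: ΣK = 5.34; h_m = ΣK·V²/2g = 0.5582 m
Total H_L = 12.83 + 0.5582 = 13.39 m

H_L ≈ 13.4 m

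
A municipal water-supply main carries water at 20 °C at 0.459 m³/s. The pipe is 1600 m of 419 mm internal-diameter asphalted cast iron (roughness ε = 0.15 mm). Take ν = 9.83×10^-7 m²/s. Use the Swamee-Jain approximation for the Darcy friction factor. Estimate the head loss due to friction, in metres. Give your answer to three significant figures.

h_f ≈ 34.6 m

V = 4Q/(πD²) = 4·0.459/(π·0.419²) = 3.329 m/s
Re = VD/ν = 3.329·0.419/9.83×10^-7 = 1.42×10^6 → turbulent
ε/D = 0.15/419 = 3.58×10^-4
Swamee-Jain: f = 0.01606
h_f = f(L/D)V²/(2g) = 0.01606·(1600/0.419)·3.329²/(2·9.81) = 34.64 m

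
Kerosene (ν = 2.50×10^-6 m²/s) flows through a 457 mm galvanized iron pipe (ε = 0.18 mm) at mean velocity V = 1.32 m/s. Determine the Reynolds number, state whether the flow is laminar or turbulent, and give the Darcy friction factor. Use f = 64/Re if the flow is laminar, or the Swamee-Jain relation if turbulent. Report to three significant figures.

Re = VD/ν = 1.320·0.457/2.50×10^-6 = 2.41×10^5
Re > 4000 → turbulent; ε/D = 3.94×10^-4
Swamee-Jain: f = 0.01802

Re ≈ 2.41×10^5; turbulent; f ≈ 0.0180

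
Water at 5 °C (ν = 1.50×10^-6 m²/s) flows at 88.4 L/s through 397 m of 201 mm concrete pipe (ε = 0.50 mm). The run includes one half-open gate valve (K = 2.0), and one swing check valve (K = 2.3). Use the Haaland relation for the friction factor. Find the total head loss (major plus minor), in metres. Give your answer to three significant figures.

V = 4Q/(πD²) = 2.786 m/s; V²/2g = 0.3956 m
Re = 3.73×10^5, ε/D = 0.00249 → f = 0.02526 (Haaland)
Major: h_f = f(L/D)·V²/2g = 0.02526·1975·0.3956 = 19.74 m
Minor: ΣK = 4.30; h_m = ΣK·V²/2g = 1.701 m
Total H_L = 19.74 + 1.701 = 21.44 m

H_L ≈ 21.4 m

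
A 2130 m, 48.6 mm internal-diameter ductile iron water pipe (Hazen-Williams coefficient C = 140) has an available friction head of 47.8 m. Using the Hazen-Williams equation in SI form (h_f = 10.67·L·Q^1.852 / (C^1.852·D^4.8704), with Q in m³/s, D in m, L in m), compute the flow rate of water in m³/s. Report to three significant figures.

Rearranging: Q = [h_f·C^1.852·D^4.8704 / (10.67·L)]^(1/1.852)
Q = [47.8·140^1.852·0.0486^4.8704 / (10.67·2130)]^0.540 = 0.001765 m³/s

Q ≈ 0.00176 m³/s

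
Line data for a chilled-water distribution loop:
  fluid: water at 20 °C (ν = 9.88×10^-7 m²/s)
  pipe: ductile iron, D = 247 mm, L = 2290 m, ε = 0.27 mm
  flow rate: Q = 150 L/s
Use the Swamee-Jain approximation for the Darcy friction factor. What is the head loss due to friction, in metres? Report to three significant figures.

h_f ≈ 95.1 m

V = 4Q/(πD²) = 4·0.150/(π·0.247²) = 3.130 m/s
Re = VD/ν = 3.130·0.247/9.88×10^-7 = 7.83×10^5 → turbulent
ε/D = 0.27/247 = 0.00109
Swamee-Jain: f = 0.02053
h_f = f(L/D)V²/(2g) = 0.02053·(2290/0.247)·3.130²/(2·9.81) = 95.07 m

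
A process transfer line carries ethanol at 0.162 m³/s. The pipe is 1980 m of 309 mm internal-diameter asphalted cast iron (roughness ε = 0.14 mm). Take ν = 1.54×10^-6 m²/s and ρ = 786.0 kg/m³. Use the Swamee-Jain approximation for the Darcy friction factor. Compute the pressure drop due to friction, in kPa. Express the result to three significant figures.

Δp ≈ 207 kPa

V = 4Q/(πD²) = 4·0.162/(π·0.309²) = 2.160 m/s
Re = VD/ν = 2.160·0.309/1.54×10^-6 = 4.33×10^5 → turbulent
ε/D = 0.14/309 = 4.53×10^-4
Swamee-Jain: f = 0.01762
h_f = f(L/D)V²/(2g) = 0.01762·(1980/0.309)·2.160²/(2·9.81) = 26.85 m
Δp = ρg·h_f = 786.0·9.81·26.85 = 207.0 kPa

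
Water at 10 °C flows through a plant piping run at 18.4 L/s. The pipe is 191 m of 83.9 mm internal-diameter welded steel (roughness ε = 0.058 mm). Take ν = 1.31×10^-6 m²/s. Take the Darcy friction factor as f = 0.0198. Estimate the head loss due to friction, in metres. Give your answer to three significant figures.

V = 4Q/(πD²) = 4·0.0184/(π·0.0839²) = 3.328 m/s
h_f = f(L/D)V²/(2g) = 0.01980·(191/0.0839)·3.328²/(2·9.81) = 25.45 m

h_f ≈ 25.4 m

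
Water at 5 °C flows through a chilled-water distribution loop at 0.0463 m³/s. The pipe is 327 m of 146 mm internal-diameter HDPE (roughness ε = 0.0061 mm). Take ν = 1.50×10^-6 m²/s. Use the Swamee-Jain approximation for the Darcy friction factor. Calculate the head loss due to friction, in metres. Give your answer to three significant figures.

h_f ≈ 13.2 m

V = 4Q/(πD²) = 4·0.0463/(π·0.146²) = 2.766 m/s
Re = VD/ν = 2.766·0.146/1.50×10^-6 = 2.69×10^5 → turbulent
ε/D = 0.0061/146 = 4.18×10^-5
Swamee-Jain: f = 0.01512
h_f = f(L/D)V²/(2g) = 0.01512·(327/0.146)·2.766²/(2·9.81) = 13.20 m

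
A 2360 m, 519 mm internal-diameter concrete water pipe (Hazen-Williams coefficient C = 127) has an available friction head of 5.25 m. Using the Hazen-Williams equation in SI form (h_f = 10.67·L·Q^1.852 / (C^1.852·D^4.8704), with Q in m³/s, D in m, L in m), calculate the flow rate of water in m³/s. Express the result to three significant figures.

Rearranging: Q = [h_f·C^1.852·D^4.8704 / (10.67·L)]^(1/1.852)
Q = [5.25·127^1.852·0.519^4.8704 / (10.67·2360)]^0.540 = 0.2329 m³/s

Q ≈ 0.233 m³/s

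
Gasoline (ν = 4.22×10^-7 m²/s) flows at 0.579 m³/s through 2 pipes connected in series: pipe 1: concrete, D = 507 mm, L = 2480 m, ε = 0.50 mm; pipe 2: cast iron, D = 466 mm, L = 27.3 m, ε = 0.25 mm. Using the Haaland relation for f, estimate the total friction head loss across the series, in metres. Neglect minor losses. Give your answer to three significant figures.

Pipe 1: V = 2.868 m/s, Re = 3.45×10^6, ε/D = 9.86×10^-4, f = 0.01969, h_1 = f(L/D)V²/2g = 40.37 m
Pipe 2: V = 3.395 m/s, Re = 3.75×10^6, ε/D = 5.36×10^-4, f = 0.01712, h_2 = f(L/D)V²/2g = 0.5890 m
Series → Q common, losses add: H = Σh = 40.96 m

H ≈ 41.0 m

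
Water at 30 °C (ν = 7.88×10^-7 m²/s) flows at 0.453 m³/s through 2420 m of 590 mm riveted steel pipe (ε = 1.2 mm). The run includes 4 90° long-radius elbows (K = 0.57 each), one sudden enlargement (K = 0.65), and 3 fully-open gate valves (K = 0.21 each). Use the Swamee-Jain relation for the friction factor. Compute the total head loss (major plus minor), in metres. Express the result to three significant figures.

V = 4Q/(πD²) = 1.657 m/s; V²/2g = 0.1399 m
Re = 1.24×10^6, ε/D = 0.00203 → f = 0.02374 (Swamee-Jain)
Major: h_f = f(L/D)·V²/2g = 0.02374·4102·0.1399 = 13.62 m
Minor: ΣK = 3.56; h_m = ΣK·V²/2g = 0.4981 m
Total H_L = 13.62 + 0.4981 = 14.12 m

H_L ≈ 14.1 m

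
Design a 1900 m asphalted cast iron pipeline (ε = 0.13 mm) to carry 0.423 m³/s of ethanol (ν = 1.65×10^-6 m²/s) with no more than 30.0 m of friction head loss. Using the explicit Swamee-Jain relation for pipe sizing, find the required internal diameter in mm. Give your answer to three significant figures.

D ≈ 438 mm

Swamee-Jain (Type III): D = 0.66·[ε^1.25·(LQ²/(gh_f))^4.75 + ν·Q^9.4·(L/(gh_f))^5.2]^0.04
LQ²/(gh_f) = 1.155; L/(gh_f) = 6.456
Term 1 = ε^1.25·(…)^4.75 = 2.75×10^-5; Term 2 = ν·Q^9.4·(…)^5.2 = 8.26×10^-6
D = 0.66·(2.75×10^-5 + 8.26×10^-6)^0.04 = 0.4382 m = 438 mm
Check: V = 2.80 m/s, Re = 7.45×10^5, f = 0.01595, h_f = 27.7 m ≈ 30.0 m ✓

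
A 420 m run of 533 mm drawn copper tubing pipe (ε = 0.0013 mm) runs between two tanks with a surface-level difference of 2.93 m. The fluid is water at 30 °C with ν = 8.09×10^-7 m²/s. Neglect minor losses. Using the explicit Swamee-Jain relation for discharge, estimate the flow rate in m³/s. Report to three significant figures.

Q ≈ 0.582 m³/s

Swamee-Jain (Type II): Q = -0.965·√(gD⁵h_f/L)·ln[ε/(3.7D) + √(3.17ν²L/(gD³h_f))]
√(gD⁵h_f/L) = √(9.81·0.533⁵·2.93/420) = 0.05426
ε/(3.7D) = 6.59×10^-7; √(3.17ν²L/(gD³h_f)) = 1.41×10^-5
Q = -0.965·0.05426·ln(1.481×10^-5) = 0.5822 m³/s
Check: V = 2.61 m/s, Re = 1.72×10^6, f = 0.01070, h_f = 2.93 m ≈ 2.93 m ✓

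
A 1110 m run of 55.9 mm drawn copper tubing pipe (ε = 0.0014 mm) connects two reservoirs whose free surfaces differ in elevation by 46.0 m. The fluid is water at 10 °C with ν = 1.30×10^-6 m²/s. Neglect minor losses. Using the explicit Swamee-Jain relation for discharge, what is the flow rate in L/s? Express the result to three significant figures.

Q ≈ 3.72 L/s

Swamee-Jain (Type II): Q = -0.965·√(gD⁵h_f/L)·ln[ε/(3.7D) + √(3.17ν²L/(gD³h_f))]
√(gD⁵h_f/L) = √(9.81·0.0559⁵·46.0/1110) = 4.711×10^-4
ε/(3.7D) = 6.77×10^-6; √(3.17ν²L/(gD³h_f)) = 2.75×10^-4
Q = -0.965·4.711×10^-4·ln(2.814×10^-4) = 0.003716 m³/s
Check: V = 1.51 m/s, Re = 6.51×10^4, f = 0.01970, h_f = 45.7 m ≈ 46.0 m ✓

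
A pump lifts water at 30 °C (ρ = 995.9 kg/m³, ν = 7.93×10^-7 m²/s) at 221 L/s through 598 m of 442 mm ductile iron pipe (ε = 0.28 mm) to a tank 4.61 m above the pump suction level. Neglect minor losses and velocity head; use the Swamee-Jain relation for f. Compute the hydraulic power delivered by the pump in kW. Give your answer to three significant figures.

P_hyd ≈ 15.6 kW

V = 4Q/(πD²) = 1.440 m/s; Re = 8.03×10^5; ε/D = 6.33×10^-4; f = 0.01825
h_f = f(L/D)V²/2g = 2.611 m
Total head H = z + h_f = 4.61 + 2.611 = 7.221 m
P_hyd = ρgQH = 995.9·9.81·0.221·7.221 = 15.59 kW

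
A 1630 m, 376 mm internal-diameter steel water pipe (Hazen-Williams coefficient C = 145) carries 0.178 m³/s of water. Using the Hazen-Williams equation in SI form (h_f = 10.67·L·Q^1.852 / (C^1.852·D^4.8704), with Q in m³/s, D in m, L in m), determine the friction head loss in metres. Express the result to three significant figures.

h_f = 10.67·1630·0.178^1.852 / (145^1.852·0.376^4.8704) = 8.285 m

h_f ≈ 8.28 m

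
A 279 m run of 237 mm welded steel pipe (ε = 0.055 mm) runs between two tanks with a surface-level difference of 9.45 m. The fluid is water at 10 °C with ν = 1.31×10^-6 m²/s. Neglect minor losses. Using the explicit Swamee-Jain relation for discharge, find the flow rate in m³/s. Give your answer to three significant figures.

Swamee-Jain (Type II): Q = -0.965·√(gD⁵h_f/L)·ln[ε/(3.7D) + √(3.17ν²L/(gD³h_f))]
√(gD⁵h_f/L) = √(9.81·0.237⁵·9.45/279) = 0.01576
ε/(3.7D) = 6.27×10^-5; √(3.17ν²L/(gD³h_f)) = 3.51×10^-5
Q = -0.965·0.01576·ln(9.779×10^-5) = 0.1404 m³/s
Check: V = 3.18 m/s, Re = 5.76×10^5, f = 0.01563, h_f = 9.51 m ≈ 9.45 m ✓

Q ≈ 0.140 m³/s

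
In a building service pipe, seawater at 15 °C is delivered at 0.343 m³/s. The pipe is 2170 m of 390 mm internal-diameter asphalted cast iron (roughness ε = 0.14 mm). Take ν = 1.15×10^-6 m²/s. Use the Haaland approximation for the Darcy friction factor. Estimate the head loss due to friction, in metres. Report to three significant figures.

V = 4Q/(πD²) = 4·0.343/(π·0.390²) = 2.871 m/s
Re = VD/ν = 2.871·0.390/1.15×10^-6 = 9.74×10^5 → turbulent
ε/D = 0.14/390 = 3.59×10^-4
Haaland: f = 0.01613
h_f = f(L/D)V²/(2g) = 0.01613·(2170/0.390)·2.871²/(2·9.81) = 37.70 m

h_f ≈ 37.7 m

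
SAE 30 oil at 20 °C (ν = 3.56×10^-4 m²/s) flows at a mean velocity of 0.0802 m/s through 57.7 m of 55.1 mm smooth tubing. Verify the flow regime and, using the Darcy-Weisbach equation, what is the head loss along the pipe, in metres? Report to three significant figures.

Re = VD/ν = 0.0802·0.05510/3.56×10^-4 = 12.4 → laminar (Re < 2300)
f = 64/Re = 5.156
h_f = f(L/D)V²/(2g) = 5.156·(57.7/0.05510)·0.0802²/(2·9.81) = 1.770 m

h_f ≈ 1.77 m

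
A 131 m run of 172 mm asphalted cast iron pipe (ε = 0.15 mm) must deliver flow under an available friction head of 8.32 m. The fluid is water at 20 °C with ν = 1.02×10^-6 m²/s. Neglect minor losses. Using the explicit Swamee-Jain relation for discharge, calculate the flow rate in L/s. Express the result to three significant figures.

Q ≈ 76.9 L/s

Swamee-Jain (Type II): Q = -0.965·√(gD⁵h_f/L)·ln[ε/(3.7D) + √(3.17ν²L/(gD³h_f))]
√(gD⁵h_f/L) = √(9.81·0.172⁵·8.32/131) = 0.009685
ε/(3.7D) = 2.36×10^-4; √(3.17ν²L/(gD³h_f)) = 3.23×10^-5
Q = -0.965·0.009685·ln(2.680×10^-4) = 0.07687 m³/s
Check: V = 3.31 m/s, Re = 5.58×10^5, f = 0.01971, h_f = 8.37 m ≈ 8.32 m ✓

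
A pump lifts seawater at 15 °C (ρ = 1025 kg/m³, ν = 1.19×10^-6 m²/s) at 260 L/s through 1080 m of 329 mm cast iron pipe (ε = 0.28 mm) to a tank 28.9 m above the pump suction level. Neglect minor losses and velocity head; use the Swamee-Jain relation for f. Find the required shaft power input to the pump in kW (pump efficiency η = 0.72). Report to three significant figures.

P_shaft ≈ 215 kW

V = 4Q/(πD²) = 3.058 m/s; Re = 8.46×10^5; ε/D = 8.51×10^-4; f = 0.01939
h_f = f(L/D)V²/2g = 30.34 m
Total head H = z + h_f = 28.9 + 30.34 = 59.24 m
P_hyd = ρgQH = 1025·9.81·0.260·59.24 = 154.9 kW
P_shaft = P_hyd/η = 154.9/0.72 = 215.1 kW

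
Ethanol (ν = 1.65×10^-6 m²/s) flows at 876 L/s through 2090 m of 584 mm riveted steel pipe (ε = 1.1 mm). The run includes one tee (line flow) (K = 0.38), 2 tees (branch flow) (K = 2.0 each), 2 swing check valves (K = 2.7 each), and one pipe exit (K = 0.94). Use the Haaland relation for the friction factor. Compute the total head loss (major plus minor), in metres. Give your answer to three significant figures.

H_L ≈ 51.2 m

V = 4Q/(πD²) = 3.270 m/s; V²/2g = 0.5451 m
Re = 1.16×10^6, ε/D = 0.00188 → f = 0.02324 (Haaland)
Major: h_f = f(L/D)·V²/2g = 0.02324·3579·0.5451 = 45.34 m
Minor: ΣK = 10.7; h_m = ΣK·V²/2g = 5.843 m
Total H_L = 45.34 + 5.843 = 51.19 m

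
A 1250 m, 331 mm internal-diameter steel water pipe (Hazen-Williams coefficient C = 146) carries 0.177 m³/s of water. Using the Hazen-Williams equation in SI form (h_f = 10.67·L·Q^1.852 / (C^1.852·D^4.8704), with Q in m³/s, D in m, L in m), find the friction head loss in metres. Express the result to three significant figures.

h_f = 10.67·1250·0.177^1.852 / (146^1.852·0.331^4.8704) = 11.55 m

h_f ≈ 11.5 m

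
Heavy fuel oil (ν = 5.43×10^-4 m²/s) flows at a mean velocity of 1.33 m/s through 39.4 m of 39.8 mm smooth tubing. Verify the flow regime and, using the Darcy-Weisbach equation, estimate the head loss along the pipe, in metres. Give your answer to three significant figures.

h_f ≈ 58.6 m

Re = VD/ν = 1.33·0.03980/5.43×10^-4 = 97.5 → laminar (Re < 2300)
f = 64/Re = 0.6565
h_f = f(L/D)V²/(2g) = 0.6565·(39.4/0.03980)·1.33²/(2·9.81) = 58.60 m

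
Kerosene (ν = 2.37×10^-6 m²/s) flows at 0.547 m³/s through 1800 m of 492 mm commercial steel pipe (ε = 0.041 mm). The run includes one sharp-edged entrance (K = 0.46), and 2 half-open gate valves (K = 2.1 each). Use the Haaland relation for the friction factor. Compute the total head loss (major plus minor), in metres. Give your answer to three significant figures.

V = 4Q/(πD²) = 2.877 m/s; V²/2g = 0.4219 m
Re = 5.97×10^5, ε/D = 8.33×10^-5 → f = 0.01378 (Haaland)
Major: h_f = f(L/D)·V²/2g = 0.01378·3659·0.4219 = 21.27 m
Minor: ΣK = 4.66; h_m = ΣK·V²/2g = 1.966 m
Total H_L = 21.27 + 1.966 = 23.23 m

H_L ≈ 23.2 m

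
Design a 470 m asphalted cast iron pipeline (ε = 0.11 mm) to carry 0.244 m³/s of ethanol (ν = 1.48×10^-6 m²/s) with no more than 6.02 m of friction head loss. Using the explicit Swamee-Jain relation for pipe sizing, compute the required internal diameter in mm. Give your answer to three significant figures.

Swamee-Jain (Type III): D = 0.66·[ε^1.25·(LQ²/(gh_f))^4.75 + ν·Q^9.4·(L/(gh_f))^5.2]^0.04
LQ²/(gh_f) = 0.4738; L/(gh_f) = 7.959
Term 1 = ε^1.25·(…)^4.75 = 3.24×10^-7; Term 2 = ν·Q^9.4·(…)^5.2 = 1.25×10^-7
D = 0.66·(3.24×10^-7 + 1.25×10^-7)^0.04 = 0.3678 m = 368 mm
Check: V = 2.30 m/s, Re = 5.71×10^5, f = 0.01622, h_f = 5.57 m ≈ 6.02 m ✓

D ≈ 368 mm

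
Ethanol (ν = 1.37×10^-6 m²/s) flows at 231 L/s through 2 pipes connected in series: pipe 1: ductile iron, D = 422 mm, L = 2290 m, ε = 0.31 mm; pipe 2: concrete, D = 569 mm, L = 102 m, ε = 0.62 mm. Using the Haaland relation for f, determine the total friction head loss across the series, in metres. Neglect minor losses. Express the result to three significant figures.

H ≈ 14.4 m

Pipe 1: V = 1.652 m/s, Re = 5.09×10^5, ε/D = 7.35×10^-4, f = 0.01891, h_1 = f(L/D)V²/2g = 14.27 m
Pipe 2: V = 0.9084 m/s, Re = 3.77×10^5, ε/D = 0.00109, f = 0.02074, h_2 = f(L/D)V²/2g = 0.1564 m
Series → Q common, losses add: H = Σh = 14.43 m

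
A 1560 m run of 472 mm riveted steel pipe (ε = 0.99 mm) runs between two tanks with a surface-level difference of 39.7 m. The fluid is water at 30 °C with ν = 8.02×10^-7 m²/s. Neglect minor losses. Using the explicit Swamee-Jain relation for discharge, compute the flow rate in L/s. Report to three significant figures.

Swamee-Jain (Type II): Q = -0.965·√(gD⁵h_f/L)·ln[ε/(3.7D) + √(3.17ν²L/(gD³h_f))]
√(gD⁵h_f/L) = √(9.81·0.472⁵·39.7/1560) = 0.07648
ε/(3.7D) = 5.67×10^-4; √(3.17ν²L/(gD³h_f)) = 8.81×10^-6
Q = -0.965·0.07648·ln(5.757×10^-4) = 0.5505 m³/s
Check: V = 3.15 m/s, Re = 1.85×10^6, f = 0.02387, h_f = 39.8 m ≈ 39.7 m ✓

Q ≈ 551 L/s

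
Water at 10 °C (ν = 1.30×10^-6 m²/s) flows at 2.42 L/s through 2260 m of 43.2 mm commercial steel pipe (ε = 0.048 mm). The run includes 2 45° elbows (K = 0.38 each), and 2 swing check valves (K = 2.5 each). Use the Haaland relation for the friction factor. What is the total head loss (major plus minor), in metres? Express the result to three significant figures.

V = 4Q/(πD²) = 1.651 m/s; V²/2g = 0.1389 m
Re = 5.49×10^4, ε/D = 0.00111 → f = 0.02376 (Haaland)
Major: h_f = f(L/D)·V²/2g = 0.02376·52315·0.1389 = 172.7 m
Minor: ΣK = 5.76; h_m = ΣK·V²/2g = 0.8003 m
Total H_L = 172.7 + 0.8003 = 173.5 m

H_L ≈ 174 m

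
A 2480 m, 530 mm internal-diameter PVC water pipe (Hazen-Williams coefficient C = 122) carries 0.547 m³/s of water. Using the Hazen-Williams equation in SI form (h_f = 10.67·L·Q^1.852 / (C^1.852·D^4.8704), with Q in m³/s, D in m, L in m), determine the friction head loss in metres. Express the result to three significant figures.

h_f ≈ 26.1 m

h_f = 10.67·2480·0.547^1.852 / (122^1.852·0.530^4.8704) = 26.08 m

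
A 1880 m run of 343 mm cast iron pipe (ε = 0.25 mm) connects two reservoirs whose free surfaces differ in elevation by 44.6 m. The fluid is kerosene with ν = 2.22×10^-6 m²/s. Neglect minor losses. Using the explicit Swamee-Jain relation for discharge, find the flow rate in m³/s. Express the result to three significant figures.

Q ≈ 0.268 m³/s

Swamee-Jain (Type II): Q = -0.965·√(gD⁵h_f/L)·ln[ε/(3.7D) + √(3.17ν²L/(gD³h_f))]
√(gD⁵h_f/L) = √(9.81·0.343⁵·44.6/1880) = 0.03324
ε/(3.7D) = 1.97×10^-4; √(3.17ν²L/(gD³h_f)) = 4.08×10^-5
Q = -0.965·0.03324·ln(2.378×10^-4) = 0.2677 m³/s
Check: V = 2.90 m/s, Re = 4.48×10^5, f = 0.01916, h_f = 44.9 m ≈ 44.6 m ✓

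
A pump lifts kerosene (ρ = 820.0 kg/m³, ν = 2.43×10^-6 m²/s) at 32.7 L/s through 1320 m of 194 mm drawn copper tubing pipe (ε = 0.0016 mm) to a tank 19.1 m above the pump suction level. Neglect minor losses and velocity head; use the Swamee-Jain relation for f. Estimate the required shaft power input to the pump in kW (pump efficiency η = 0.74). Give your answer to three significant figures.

V = 4Q/(πD²) = 1.106 m/s; Re = 8.83×10^4; ε/D = 8.25×10^-6; f = 0.01838
h_f = f(L/D)V²/2g = 7.802 m
Total head H = z + h_f = 19.1 + 7.802 = 26.90 m
P_hyd = ρgQH = 820.0·9.81·0.0327·26.90 = 7.076 kW
P_shaft = P_hyd/η = 7.076/0.74 = 9.563 kW

P_shaft ≈ 9.56 kW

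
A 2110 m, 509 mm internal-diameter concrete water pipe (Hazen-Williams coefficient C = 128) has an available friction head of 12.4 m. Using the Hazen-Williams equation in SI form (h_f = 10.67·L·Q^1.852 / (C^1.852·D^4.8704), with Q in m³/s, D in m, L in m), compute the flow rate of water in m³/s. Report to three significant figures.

Q ≈ 0.377 m³/s

Rearranging: Q = [h_f·C^1.852·D^4.8704 / (10.67·L)]^(1/1.852)
Q = [12.4·128^1.852·0.509^4.8704 / (10.67·2110)]^0.540 = 0.3769 m³/s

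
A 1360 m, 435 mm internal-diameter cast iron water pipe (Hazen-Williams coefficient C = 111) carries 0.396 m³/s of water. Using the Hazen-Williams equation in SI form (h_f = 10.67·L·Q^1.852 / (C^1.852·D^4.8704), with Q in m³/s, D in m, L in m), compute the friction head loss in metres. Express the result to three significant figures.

h_f = 10.67·1360·0.396^1.852 / (111^1.852·0.435^4.8704) = 24.51 m

h_f ≈ 24.5 m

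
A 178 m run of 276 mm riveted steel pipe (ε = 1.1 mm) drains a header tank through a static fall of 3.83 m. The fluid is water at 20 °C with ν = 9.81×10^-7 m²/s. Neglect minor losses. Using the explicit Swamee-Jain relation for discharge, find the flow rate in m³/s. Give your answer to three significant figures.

Q ≈ 0.121 m³/s

Swamee-Jain (Type II): Q = -0.965·√(gD⁵h_f/L)·ln[ε/(3.7D) + √(3.17ν²L/(gD³h_f))]
√(gD⁵h_f/L) = √(9.81·0.276⁵·3.83/178) = 0.01839
ε/(3.7D) = 0.00108; √(3.17ν²L/(gD³h_f)) = 2.62×10^-5
Q = -0.965·0.01839·ln(0.001103) = 0.1208 m³/s
Check: V = 2.02 m/s, Re = 5.68×10^5, f = 0.02868, h_f = 3.84 m ≈ 3.83 m ✓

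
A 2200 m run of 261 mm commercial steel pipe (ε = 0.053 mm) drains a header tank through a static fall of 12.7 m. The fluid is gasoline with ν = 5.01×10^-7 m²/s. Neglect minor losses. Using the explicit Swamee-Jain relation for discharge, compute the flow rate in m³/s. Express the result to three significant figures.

Q ≈ 0.0751 m³/s

Swamee-Jain (Type II): Q = -0.965·√(gD⁵h_f/L)·ln[ε/(3.7D) + √(3.17ν²L/(gD³h_f))]
√(gD⁵h_f/L) = √(9.81·0.261⁵·12.7/2200) = 0.008282
ε/(3.7D) = 5.49×10^-5; √(3.17ν²L/(gD³h_f)) = 2.81×10^-5
Q = -0.965·0.008282·ln(8.299×10^-5) = 0.07510 m³/s
Check: V = 1.40 m/s, Re = 7.31×10^5, f = 0.01509, h_f = 12.8 m ≈ 12.7 m ✓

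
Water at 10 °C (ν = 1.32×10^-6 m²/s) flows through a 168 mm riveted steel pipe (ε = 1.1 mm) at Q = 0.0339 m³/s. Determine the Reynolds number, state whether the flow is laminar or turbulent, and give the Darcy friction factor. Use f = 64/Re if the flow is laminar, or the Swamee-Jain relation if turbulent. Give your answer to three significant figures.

V = 4Q/(πD²) = 1.529 m/s
Re = VD/ν = 1.529·0.168/1.32×10^-6 = 1.95×10^5
Re > 4000 → turbulent; ε/D = 0.00655
Swamee-Jain: f = 0.03359

Re ≈ 1.95×10^5; turbulent; f ≈ 0.0336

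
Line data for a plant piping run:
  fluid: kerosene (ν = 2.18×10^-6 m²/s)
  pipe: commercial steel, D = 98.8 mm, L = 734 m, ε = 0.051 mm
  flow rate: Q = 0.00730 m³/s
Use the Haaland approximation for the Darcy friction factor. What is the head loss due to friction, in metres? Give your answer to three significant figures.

V = 4Q/(πD²) = 4·0.00730/(π·0.0988²) = 0.9522 m/s
Re = VD/ν = 0.9522·0.0988/2.18×10^-6 = 4.32×10^4 → turbulent
ε/D = 0.051/98.8 = 5.16×10^-4
Haaland: f = 0.02288
h_f = f(L/D)V²/(2g) = 0.02288·(734/0.0988)·0.9522²/(2·9.81) = 7.855 m

h_f ≈ 7.85 m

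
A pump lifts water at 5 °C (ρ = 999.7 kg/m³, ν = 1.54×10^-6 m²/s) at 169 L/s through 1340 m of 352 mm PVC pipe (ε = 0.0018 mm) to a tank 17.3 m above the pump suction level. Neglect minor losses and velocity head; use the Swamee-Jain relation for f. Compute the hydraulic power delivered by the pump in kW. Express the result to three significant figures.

V = 4Q/(πD²) = 1.737 m/s; Re = 3.97×10^5; ε/D = 5.11×10^-6; f = 0.01372
h_f = f(L/D)V²/2g = 8.029 m
Total head H = z + h_f = 17.3 + 8.029 = 25.33 m
P_hyd = ρgQH = 999.7·9.81·0.169·25.33 = 41.98 kW

P_hyd ≈ 42.0 kW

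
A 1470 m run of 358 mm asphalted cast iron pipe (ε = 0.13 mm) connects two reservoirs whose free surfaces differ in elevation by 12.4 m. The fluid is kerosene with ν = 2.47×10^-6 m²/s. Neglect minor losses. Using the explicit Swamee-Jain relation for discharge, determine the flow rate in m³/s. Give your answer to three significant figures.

Q ≈ 0.185 m³/s

Swamee-Jain (Type II): Q = -0.965·√(gD⁵h_f/L)·ln[ε/(3.7D) + √(3.17ν²L/(gD³h_f))]
√(gD⁵h_f/L) = √(9.81·0.358⁵·12.4/1470) = 0.02206
ε/(3.7D) = 9.81×10^-5; √(3.17ν²L/(gD³h_f)) = 7.14×10^-5
Q = -0.965·0.02206·ln(1.695×10^-4) = 0.1848 m³/s
Check: V = 1.84 m/s, Re = 2.66×10^5, f = 0.01767, h_f = 12.5 m ≈ 12.4 m ✓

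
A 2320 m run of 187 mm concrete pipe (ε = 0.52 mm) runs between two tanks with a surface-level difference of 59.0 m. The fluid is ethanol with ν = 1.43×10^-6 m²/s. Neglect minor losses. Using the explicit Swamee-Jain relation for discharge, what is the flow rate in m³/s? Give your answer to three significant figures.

Q ≈ 0.0518 m³/s

Swamee-Jain (Type II): Q = -0.965·√(gD⁵h_f/L)·ln[ε/(3.7D) + √(3.17ν²L/(gD³h_f))]
√(gD⁵h_f/L) = √(9.81·0.187⁵·59.0/2320) = 0.007553
ε/(3.7D) = 7.52×10^-4; √(3.17ν²L/(gD³h_f)) = 6.30×10^-5
Q = -0.965·0.007553·ln(8.146×10^-4) = 0.05184 m³/s
Check: V = 1.89 m/s, Re = 2.47×10^5, f = 0.02636, h_f = 59.4 m ≈ 59.0 m ✓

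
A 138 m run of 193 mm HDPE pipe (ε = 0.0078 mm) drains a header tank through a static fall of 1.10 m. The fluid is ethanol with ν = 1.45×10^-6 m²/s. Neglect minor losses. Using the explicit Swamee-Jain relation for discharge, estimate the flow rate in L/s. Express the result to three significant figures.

Swamee-Jain (Type II): Q = -0.965·√(gD⁵h_f/L)·ln[ε/(3.7D) + √(3.17ν²L/(gD³h_f))]
√(gD⁵h_f/L) = √(9.81·0.193⁵·1.10/138) = 0.004576
ε/(3.7D) = 1.09×10^-5; √(3.17ν²L/(gD³h_f)) = 1.09×10^-4
Q = -0.965·0.004576·ln(1.198×10^-4) = 0.03987 m³/s
Check: V = 1.36 m/s, Re = 1.81×10^5, f = 0.01618, h_f = 1.10 m ≈ 1.10 m ✓

Q ≈ 39.9 L/s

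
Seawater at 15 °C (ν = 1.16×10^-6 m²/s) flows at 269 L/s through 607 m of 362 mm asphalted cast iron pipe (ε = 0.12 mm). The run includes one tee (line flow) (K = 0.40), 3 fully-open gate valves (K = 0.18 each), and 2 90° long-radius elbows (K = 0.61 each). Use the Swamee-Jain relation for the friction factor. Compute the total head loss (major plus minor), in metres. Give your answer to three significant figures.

H_L ≈ 10.2 m

V = 4Q/(πD²) = 2.614 m/s; V²/2g = 0.3482 m
Re = 8.16×10^5, ε/D = 3.31×10^-4 → f = 0.01617 (Swamee-Jain)
Major: h_f = f(L/D)·V²/2g = 0.01617·1677·0.3482 = 9.442 m
Minor: ΣK = 2.16; h_m = ΣK·V²/2g = 0.7520 m
Total H_L = 9.442 + 0.7520 = 10.19 m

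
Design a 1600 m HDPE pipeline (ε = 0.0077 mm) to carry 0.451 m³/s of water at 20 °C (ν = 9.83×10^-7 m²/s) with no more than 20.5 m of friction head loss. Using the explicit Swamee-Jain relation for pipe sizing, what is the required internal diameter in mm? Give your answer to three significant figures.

D ≈ 435 mm

Swamee-Jain (Type III): D = 0.66·[ε^1.25·(LQ²/(gh_f))^4.75 + ν·Q^9.4·(L/(gh_f))^5.2]^0.04
LQ²/(gh_f) = 1.618; L/(gh_f) = 7.956
Term 1 = ε^1.25·(…)^4.75 = 3.99×10^-6; Term 2 = ν·Q^9.4·(…)^5.2 = 2.66×10^-5
D = 0.66·(3.99×10^-6 + 2.66×10^-5)^0.04 = 0.4355 m = 435 mm
Check: V = 3.03 m/s, Re = 1.34×10^6, f = 0.01156, h_f = 19.8 m ≈ 20.5 m ✓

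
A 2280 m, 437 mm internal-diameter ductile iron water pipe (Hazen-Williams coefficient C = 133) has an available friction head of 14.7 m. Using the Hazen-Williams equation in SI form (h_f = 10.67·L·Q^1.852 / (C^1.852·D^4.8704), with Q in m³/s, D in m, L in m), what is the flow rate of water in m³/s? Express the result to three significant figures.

Q ≈ 0.276 m³/s

Rearranging: Q = [h_f·C^1.852·D^4.8704 / (10.67·L)]^(1/1.852)
Q = [14.7·133^1.852·0.437^4.8704 / (10.67·2280)]^0.540 = 0.2757 m³/s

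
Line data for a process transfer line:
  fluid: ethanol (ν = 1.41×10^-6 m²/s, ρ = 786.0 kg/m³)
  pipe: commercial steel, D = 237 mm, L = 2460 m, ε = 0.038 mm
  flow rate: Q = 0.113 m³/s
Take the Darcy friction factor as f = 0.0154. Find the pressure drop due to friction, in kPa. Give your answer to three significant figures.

Δp ≈ 412 kPa

V = 4Q/(πD²) = 4·0.113/(π·0.237²) = 2.561 m/s
h_f = f(L/D)V²/(2g) = 0.01540·(2460/0.237)·2.561²/(2·9.81) = 53.46 m
Δp = ρg·h_f = 786.0·9.81·53.46 = 412.2 kPa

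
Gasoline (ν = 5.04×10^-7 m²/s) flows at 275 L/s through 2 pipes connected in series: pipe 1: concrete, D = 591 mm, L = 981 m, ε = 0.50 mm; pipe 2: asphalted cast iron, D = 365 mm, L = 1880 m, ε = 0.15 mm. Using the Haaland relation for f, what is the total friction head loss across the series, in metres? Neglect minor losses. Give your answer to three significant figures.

Pipe 1: V = 1.002 m/s, Re = 1.18×10^6, ε/D = 8.46×10^-4, f = 0.01915, h_1 = f(L/D)V²/2g = 1.629 m
Pipe 2: V = 2.628 m/s, Re = 1.90×10^6, ε/D = 4.11×10^-4, f = 0.01629, h_2 = f(L/D)V²/2g = 29.54 m
Series → Q common, losses add: H = Σh = 31.17 m

H ≈ 31.2 m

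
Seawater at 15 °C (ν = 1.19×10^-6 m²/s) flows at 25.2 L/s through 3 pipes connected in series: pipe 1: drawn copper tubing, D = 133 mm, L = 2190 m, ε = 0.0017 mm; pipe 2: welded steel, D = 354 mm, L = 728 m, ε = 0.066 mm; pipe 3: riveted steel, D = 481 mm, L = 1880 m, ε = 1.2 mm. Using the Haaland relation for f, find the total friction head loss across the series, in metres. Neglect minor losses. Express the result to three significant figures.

H ≈ 43.1 m

Pipe 1: V = 1.814 m/s, Re = 2.03×10^5, ε/D = 1.28×10^-5, f = 0.01554, h_1 = f(L/D)V²/2g = 42.90 m
Pipe 2: V = 0.2560 m/s, Re = 7.62×10^4, ε/D = 1.86×10^-4, f = 0.01960, h_2 = f(L/D)V²/2g = 0.1347 m
Pipe 3: V = 0.1387 m/s, Re = 5.61×10^4, ε/D = 0.00249, f = 0.02715, h_3 = f(L/D)V²/2g = 0.1040 m
Series → Q common, losses add: H = Σh = 43.14 m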